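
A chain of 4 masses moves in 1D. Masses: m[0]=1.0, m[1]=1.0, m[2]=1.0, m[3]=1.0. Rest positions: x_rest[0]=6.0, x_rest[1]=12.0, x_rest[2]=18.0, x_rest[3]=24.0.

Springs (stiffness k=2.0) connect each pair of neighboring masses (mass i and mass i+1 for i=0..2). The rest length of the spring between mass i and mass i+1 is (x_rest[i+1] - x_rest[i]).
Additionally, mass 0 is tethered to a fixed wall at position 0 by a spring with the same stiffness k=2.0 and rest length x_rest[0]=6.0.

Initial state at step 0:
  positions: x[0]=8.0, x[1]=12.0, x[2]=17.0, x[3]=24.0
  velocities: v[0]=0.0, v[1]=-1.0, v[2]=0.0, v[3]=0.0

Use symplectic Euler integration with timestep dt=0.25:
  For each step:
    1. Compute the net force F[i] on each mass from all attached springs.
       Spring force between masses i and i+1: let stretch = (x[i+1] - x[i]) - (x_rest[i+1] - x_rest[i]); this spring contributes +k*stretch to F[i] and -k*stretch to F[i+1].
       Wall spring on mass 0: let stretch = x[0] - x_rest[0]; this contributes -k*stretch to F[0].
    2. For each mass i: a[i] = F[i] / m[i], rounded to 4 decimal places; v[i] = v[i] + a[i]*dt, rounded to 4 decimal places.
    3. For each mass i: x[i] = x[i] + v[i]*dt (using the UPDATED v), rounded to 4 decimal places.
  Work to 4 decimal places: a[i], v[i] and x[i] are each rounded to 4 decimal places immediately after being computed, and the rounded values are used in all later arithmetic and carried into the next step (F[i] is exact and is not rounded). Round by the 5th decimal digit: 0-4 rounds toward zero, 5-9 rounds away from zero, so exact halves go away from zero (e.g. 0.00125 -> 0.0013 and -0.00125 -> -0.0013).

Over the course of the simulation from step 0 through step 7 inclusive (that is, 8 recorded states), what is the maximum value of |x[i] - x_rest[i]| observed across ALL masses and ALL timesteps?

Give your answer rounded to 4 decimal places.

Answer: 2.1266

Derivation:
Step 0: x=[8.0000 12.0000 17.0000 24.0000] v=[0.0000 -1.0000 0.0000 0.0000]
Step 1: x=[7.5000 11.8750 17.2500 23.8750] v=[-2.0000 -0.5000 1.0000 -0.5000]
Step 2: x=[6.6094 11.8750 17.6563 23.6719] v=[-3.5625 0.0000 1.6250 -0.8125]
Step 3: x=[5.5508 11.9395 18.0919 23.4668] v=[-4.2344 0.2579 1.7422 -0.8203]
Step 4: x=[4.5969 11.9745 18.4303 23.3399] v=[-3.8155 0.1398 1.3535 -0.5078]
Step 5: x=[3.9906 11.8942 18.5754 23.3493] v=[-2.4252 -0.3211 0.5804 0.0374]
Step 6: x=[3.8734 11.6611 18.4821 23.5119] v=[-0.4687 -0.9323 -0.3733 0.6505]
Step 7: x=[4.2455 11.3072 18.1649 23.7958] v=[1.4885 -1.4157 -1.2689 1.1356]
Max displacement = 2.1266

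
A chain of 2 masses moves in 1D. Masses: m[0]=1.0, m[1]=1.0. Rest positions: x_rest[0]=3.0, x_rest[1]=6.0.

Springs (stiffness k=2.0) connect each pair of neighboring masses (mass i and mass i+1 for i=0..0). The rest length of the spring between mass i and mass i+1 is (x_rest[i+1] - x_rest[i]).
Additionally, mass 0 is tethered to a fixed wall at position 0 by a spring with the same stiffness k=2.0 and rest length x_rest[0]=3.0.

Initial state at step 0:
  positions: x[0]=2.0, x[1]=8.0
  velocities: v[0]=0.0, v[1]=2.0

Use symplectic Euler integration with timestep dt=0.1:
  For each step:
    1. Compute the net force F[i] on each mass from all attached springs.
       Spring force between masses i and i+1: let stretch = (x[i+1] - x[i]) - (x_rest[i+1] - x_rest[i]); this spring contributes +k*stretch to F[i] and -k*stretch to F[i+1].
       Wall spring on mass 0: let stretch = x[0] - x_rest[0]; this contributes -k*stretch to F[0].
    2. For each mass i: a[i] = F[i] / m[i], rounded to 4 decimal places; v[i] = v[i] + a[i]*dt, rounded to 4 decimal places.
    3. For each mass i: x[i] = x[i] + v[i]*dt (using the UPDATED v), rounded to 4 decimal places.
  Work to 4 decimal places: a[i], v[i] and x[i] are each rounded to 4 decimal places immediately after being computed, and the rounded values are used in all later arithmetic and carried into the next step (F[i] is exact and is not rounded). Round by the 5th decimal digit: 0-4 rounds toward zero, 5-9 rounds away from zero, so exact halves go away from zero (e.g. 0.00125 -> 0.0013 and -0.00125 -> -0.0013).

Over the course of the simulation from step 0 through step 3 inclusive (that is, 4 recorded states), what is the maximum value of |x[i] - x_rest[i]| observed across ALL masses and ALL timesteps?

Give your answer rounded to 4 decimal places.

Answer: 2.2380

Derivation:
Step 0: x=[2.0000 8.0000] v=[0.0000 2.0000]
Step 1: x=[2.0800 8.1400] v=[0.8000 1.4000]
Step 2: x=[2.2396 8.2188] v=[1.5960 0.7880]
Step 3: x=[2.4740 8.2380] v=[2.3439 0.1922]
Max displacement = 2.2380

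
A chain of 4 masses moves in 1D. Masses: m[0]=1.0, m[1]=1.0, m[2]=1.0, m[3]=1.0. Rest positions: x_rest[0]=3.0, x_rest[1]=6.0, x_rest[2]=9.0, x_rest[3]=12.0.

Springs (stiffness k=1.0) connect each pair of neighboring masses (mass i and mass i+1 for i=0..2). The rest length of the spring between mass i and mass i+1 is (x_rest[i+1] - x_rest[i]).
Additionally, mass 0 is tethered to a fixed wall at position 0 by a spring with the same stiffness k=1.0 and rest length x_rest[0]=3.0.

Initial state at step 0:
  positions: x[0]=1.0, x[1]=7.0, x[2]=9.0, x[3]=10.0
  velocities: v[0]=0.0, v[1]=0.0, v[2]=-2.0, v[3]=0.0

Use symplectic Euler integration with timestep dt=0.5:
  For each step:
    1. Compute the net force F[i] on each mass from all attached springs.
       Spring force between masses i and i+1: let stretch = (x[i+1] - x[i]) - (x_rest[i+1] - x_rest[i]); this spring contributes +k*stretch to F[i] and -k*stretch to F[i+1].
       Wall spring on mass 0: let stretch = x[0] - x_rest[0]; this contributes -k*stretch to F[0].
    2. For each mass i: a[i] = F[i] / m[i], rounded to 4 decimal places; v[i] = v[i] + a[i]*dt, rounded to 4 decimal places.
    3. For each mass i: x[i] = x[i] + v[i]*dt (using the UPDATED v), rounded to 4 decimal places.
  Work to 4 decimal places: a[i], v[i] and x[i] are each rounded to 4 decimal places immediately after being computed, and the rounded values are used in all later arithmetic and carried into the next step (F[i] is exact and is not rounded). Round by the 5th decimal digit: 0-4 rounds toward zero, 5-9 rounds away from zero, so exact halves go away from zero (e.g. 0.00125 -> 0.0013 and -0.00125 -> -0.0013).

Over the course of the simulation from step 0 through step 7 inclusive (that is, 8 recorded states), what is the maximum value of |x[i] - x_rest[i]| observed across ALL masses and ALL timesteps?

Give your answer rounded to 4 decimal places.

Step 0: x=[1.0000 7.0000 9.0000 10.0000] v=[0.0000 0.0000 -2.0000 0.0000]
Step 1: x=[2.2500 6.0000 7.7500 10.5000] v=[2.5000 -2.0000 -2.5000 1.0000]
Step 2: x=[3.8750 4.5000 6.7500 11.0625] v=[3.2500 -3.0000 -2.0000 1.1250]
Step 3: x=[4.6875 3.4063 6.2656 11.2969] v=[1.6250 -2.1875 -0.9688 0.4688]
Step 4: x=[4.0078 3.3477 6.3242 11.0235] v=[-1.3594 -0.1173 0.1172 -0.5469]
Step 5: x=[2.1611 4.1982 6.8135 10.3252] v=[-3.6934 1.7010 0.9786 -1.3966]
Step 6: x=[0.2834 5.1933 7.5269 9.4990] v=[-3.7554 1.9901 1.4268 -1.6525]
Step 7: x=[-0.4377 5.5443 8.1500 8.9297] v=[-1.4422 0.7020 1.2461 -1.1386]
Max displacement = 3.4377

Answer: 3.4377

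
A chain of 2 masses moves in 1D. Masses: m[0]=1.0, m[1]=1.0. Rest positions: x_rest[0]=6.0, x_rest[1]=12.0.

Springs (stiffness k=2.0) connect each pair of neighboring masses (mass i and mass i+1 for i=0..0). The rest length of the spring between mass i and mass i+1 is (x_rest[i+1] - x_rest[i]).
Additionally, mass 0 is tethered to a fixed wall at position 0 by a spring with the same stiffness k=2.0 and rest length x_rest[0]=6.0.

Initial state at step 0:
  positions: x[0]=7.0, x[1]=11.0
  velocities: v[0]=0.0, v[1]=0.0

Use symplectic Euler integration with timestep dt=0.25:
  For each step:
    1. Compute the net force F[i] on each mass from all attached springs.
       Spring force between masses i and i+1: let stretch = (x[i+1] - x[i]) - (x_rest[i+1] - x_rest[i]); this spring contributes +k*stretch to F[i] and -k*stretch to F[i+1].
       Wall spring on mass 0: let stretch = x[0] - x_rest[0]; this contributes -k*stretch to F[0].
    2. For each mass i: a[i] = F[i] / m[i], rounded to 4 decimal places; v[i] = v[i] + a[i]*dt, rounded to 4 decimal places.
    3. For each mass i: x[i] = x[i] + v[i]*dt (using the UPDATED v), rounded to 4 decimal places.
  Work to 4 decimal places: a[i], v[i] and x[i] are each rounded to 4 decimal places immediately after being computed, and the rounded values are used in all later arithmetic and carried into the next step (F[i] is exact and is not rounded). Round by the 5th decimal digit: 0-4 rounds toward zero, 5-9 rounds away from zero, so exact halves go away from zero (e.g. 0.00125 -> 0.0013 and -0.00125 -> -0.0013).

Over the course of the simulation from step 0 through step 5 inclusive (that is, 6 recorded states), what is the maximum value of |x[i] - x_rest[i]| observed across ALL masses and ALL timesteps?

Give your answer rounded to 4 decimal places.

Answer: 1.2820

Derivation:
Step 0: x=[7.0000 11.0000] v=[0.0000 0.0000]
Step 1: x=[6.6250 11.2500] v=[-1.5000 1.0000]
Step 2: x=[6.0000 11.6719] v=[-2.5000 1.6875]
Step 3: x=[5.3340 12.1348] v=[-2.6641 1.8516]
Step 4: x=[4.8513 12.4976] v=[-1.9307 1.4512]
Step 5: x=[4.7180 12.6546] v=[-0.5332 0.6281]
Max displacement = 1.2820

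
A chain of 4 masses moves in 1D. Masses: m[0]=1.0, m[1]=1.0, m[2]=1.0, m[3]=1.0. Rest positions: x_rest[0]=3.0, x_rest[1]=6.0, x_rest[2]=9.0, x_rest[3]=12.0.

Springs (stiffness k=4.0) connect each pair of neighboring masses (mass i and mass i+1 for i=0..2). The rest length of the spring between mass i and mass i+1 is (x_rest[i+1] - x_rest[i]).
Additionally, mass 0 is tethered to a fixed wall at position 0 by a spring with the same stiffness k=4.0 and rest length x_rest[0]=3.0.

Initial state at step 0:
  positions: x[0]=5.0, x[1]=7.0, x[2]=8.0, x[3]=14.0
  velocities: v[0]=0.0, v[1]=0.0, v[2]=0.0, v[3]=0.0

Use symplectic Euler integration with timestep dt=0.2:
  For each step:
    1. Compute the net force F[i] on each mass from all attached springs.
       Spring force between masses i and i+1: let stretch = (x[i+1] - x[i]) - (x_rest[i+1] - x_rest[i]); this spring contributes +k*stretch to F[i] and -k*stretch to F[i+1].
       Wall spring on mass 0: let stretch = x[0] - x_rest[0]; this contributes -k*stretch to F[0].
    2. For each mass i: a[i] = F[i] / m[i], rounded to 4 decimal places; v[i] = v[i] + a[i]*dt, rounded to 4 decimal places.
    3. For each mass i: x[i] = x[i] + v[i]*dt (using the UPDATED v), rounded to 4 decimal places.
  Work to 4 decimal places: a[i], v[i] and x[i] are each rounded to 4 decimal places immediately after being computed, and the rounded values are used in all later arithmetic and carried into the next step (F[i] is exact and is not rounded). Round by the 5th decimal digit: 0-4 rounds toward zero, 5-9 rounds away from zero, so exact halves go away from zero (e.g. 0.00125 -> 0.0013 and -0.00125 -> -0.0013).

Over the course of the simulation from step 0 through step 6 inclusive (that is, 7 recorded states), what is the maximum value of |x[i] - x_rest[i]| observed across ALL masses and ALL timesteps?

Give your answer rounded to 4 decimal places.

Step 0: x=[5.0000 7.0000 8.0000 14.0000] v=[0.0000 0.0000 0.0000 0.0000]
Step 1: x=[4.5200 6.8400 8.8000 13.5200] v=[-2.4000 -0.8000 4.0000 -2.4000]
Step 2: x=[3.6880 6.6224 10.0416 12.7648] v=[-4.1600 -1.0880 6.2080 -3.7760]
Step 3: x=[2.7354 6.4824 11.1718 12.0539] v=[-4.7629 -0.7002 5.6512 -3.5546]
Step 4: x=[1.9447 6.4931 11.6929 11.6818] v=[-3.9536 0.0537 2.6054 -1.8603]
Step 5: x=[1.5706 6.6081 11.3802 11.7915] v=[-1.8706 0.5748 -1.5633 0.5486]
Step 6: x=[1.7512 6.6806 10.3698 12.3154] v=[0.9029 0.3625 -5.0519 2.6196]
Max displacement = 2.6929

Answer: 2.6929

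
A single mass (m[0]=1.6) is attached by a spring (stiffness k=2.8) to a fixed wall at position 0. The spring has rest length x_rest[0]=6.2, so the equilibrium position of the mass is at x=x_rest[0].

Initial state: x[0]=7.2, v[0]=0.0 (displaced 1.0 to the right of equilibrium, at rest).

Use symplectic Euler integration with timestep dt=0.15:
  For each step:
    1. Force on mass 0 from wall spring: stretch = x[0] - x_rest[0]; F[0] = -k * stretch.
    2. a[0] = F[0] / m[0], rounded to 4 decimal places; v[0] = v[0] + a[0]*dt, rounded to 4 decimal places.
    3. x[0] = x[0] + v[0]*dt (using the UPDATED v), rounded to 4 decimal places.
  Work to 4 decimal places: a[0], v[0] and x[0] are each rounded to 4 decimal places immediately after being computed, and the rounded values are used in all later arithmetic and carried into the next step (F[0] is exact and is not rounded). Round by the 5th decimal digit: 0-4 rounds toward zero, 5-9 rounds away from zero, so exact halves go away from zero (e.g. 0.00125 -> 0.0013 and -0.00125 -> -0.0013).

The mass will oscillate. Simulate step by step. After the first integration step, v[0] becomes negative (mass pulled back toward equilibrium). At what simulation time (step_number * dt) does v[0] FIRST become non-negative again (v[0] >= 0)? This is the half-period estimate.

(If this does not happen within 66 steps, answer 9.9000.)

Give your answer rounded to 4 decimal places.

Step 0: x=[7.2000] v=[0.0000]
Step 1: x=[7.1606] v=[-0.2625]
Step 2: x=[7.0834] v=[-0.5147]
Step 3: x=[6.9714] v=[-0.7466]
Step 4: x=[6.8290] v=[-0.9491]
Step 5: x=[6.6619] v=[-1.1142]
Step 6: x=[6.4766] v=[-1.2354]
Step 7: x=[6.2804] v=[-1.3080]
Step 8: x=[6.0810] v=[-1.3291]
Step 9: x=[5.8863] v=[-1.2979]
Step 10: x=[5.7040] v=[-1.2156]
Step 11: x=[5.5412] v=[-1.0854]
Step 12: x=[5.4043] v=[-0.9125]
Step 13: x=[5.2988] v=[-0.7036]
Step 14: x=[5.2288] v=[-0.4670]
Step 15: x=[5.1970] v=[-0.2121]
Step 16: x=[5.2047] v=[0.0512]
First v>=0 after going negative at step 16, time=2.4000

Answer: 2.4000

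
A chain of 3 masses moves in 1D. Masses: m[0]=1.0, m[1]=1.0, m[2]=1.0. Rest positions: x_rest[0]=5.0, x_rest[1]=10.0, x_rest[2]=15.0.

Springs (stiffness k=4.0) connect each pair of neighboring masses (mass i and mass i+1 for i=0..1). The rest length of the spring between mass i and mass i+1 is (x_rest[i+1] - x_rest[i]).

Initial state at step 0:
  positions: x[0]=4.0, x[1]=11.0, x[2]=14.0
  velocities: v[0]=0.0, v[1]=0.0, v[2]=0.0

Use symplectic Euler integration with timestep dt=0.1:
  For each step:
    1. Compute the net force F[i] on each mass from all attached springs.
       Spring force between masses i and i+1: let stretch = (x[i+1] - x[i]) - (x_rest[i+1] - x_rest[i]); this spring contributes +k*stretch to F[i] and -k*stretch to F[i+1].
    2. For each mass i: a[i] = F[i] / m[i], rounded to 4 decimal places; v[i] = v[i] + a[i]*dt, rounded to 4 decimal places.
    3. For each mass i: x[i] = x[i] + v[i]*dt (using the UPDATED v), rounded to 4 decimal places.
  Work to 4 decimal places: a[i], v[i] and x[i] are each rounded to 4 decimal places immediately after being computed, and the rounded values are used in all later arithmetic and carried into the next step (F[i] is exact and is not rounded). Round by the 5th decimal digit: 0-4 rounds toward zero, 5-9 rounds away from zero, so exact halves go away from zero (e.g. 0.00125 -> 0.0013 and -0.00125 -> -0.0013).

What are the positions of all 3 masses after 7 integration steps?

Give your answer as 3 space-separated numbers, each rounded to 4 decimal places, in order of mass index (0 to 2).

Step 0: x=[4.0000 11.0000 14.0000] v=[0.0000 0.0000 0.0000]
Step 1: x=[4.0800 10.8400 14.0800] v=[0.8000 -1.6000 0.8000]
Step 2: x=[4.2304 10.5392 14.2304] v=[1.5040 -3.0080 1.5040]
Step 3: x=[4.4332 10.1337 14.4332] v=[2.0275 -4.0550 2.0275]
Step 4: x=[4.6640 9.6722 14.6640] v=[2.3077 -4.6154 2.3077]
Step 5: x=[4.8951 9.2100 14.8951] v=[2.3110 -4.6220 2.3110]
Step 6: x=[5.0988 8.8026 15.0988] v=[2.0370 -4.0739 2.0370]
Step 7: x=[5.2507 8.4989 15.2507] v=[1.5185 -3.0369 1.5185]

Answer: 5.2507 8.4989 15.2507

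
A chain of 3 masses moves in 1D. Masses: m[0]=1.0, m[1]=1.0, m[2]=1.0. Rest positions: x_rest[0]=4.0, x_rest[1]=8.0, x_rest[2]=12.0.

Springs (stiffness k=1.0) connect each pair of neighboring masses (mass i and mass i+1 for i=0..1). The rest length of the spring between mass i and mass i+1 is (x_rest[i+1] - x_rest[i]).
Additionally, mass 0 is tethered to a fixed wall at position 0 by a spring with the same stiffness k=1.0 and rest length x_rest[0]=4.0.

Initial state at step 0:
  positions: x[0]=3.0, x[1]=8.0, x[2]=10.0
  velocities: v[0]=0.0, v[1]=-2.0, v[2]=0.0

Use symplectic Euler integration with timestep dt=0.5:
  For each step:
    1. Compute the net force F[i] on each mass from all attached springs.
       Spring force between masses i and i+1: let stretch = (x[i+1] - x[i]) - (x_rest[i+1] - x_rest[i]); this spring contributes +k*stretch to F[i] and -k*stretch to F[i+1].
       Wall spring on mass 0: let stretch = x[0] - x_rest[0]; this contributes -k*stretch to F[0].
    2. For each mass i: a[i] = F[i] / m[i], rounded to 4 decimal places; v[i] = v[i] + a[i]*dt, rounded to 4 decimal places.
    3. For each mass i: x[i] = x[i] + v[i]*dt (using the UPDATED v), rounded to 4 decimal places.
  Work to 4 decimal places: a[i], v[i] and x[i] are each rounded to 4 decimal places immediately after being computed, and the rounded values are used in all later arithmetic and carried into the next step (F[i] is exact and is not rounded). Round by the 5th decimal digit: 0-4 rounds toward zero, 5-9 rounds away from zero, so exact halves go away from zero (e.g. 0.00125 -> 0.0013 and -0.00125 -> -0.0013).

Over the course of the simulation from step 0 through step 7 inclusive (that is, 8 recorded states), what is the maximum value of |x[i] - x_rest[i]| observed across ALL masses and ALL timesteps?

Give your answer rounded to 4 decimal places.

Step 0: x=[3.0000 8.0000 10.0000] v=[0.0000 -2.0000 0.0000]
Step 1: x=[3.5000 6.2500 10.5000] v=[1.0000 -3.5000 1.0000]
Step 2: x=[3.8125 4.8750 10.9375] v=[0.6250 -2.7500 0.8750]
Step 3: x=[3.4375 4.7500 10.8594] v=[-0.7500 -0.2500 -0.1563]
Step 4: x=[2.5313 5.8243 10.2539] v=[-1.8125 2.1485 -1.2110]
Step 5: x=[1.8155 7.1827 9.5410] v=[-1.4317 2.7168 -1.4258]
Step 6: x=[1.9876 7.7889 9.2385] v=[0.3442 1.2124 -0.6050]
Step 7: x=[3.1132 7.3072 9.5736] v=[2.2511 -0.9635 0.6702]
Max displacement = 3.2500

Answer: 3.2500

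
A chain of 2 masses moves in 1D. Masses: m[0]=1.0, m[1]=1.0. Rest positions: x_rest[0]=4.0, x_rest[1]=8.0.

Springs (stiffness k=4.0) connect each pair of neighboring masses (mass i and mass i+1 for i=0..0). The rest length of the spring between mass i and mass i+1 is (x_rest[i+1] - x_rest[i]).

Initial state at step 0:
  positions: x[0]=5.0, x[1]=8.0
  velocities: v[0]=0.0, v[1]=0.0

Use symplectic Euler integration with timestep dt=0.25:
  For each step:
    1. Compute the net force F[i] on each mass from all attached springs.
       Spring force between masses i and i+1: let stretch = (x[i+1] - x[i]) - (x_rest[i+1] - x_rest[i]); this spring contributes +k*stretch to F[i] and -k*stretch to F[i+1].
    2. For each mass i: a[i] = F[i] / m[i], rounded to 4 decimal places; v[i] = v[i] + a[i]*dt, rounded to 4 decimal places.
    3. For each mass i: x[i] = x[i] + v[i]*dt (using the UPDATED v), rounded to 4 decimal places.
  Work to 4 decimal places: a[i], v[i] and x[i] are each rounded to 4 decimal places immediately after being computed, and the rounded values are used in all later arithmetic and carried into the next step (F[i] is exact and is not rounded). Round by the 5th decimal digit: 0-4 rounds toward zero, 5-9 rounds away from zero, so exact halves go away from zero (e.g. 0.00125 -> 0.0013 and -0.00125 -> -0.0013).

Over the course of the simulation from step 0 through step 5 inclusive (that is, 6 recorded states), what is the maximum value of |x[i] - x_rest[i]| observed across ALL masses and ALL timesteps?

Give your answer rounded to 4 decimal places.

Answer: 1.0313

Derivation:
Step 0: x=[5.0000 8.0000] v=[0.0000 0.0000]
Step 1: x=[4.7500 8.2500] v=[-1.0000 1.0000]
Step 2: x=[4.3750 8.6250] v=[-1.5000 1.5000]
Step 3: x=[4.0625 8.9375] v=[-1.2500 1.2500]
Step 4: x=[3.9688 9.0313] v=[-0.3750 0.3750]
Step 5: x=[4.1407 8.8594] v=[0.6875 -0.6875]
Max displacement = 1.0313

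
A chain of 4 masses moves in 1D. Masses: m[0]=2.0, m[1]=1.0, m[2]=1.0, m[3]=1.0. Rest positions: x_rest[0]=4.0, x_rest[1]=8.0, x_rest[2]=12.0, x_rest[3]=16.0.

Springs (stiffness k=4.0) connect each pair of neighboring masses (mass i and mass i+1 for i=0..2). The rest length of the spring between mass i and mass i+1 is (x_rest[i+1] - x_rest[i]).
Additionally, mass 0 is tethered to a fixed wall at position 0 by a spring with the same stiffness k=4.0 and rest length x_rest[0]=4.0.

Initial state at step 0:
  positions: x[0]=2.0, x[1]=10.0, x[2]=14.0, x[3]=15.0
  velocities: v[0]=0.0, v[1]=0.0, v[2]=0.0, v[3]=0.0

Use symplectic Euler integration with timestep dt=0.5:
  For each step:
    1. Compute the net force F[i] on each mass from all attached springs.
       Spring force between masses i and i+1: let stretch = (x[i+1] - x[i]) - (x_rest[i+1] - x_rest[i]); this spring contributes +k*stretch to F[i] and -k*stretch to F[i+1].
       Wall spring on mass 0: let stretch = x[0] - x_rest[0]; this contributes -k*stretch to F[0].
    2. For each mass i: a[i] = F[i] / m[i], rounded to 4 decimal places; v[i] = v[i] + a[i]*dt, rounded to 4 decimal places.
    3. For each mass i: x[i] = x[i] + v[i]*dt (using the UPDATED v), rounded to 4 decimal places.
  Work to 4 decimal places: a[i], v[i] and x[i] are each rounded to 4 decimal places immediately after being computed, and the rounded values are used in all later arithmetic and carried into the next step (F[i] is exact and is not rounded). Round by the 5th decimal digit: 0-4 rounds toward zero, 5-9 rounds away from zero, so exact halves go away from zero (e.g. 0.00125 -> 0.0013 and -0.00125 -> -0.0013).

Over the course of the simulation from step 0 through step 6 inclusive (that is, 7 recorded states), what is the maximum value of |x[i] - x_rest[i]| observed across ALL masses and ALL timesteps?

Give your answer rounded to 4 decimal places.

Step 0: x=[2.0000 10.0000 14.0000 15.0000] v=[0.0000 0.0000 0.0000 0.0000]
Step 1: x=[5.0000 6.0000 11.0000 18.0000] v=[6.0000 -8.0000 -6.0000 6.0000]
Step 2: x=[6.0000 6.0000 10.0000 18.0000] v=[2.0000 0.0000 -2.0000 0.0000]
Step 3: x=[4.0000 10.0000 13.0000 14.0000] v=[-4.0000 8.0000 6.0000 -8.0000]
Step 4: x=[3.0000 11.0000 14.0000 13.0000] v=[-2.0000 2.0000 2.0000 -2.0000]
Step 5: x=[4.5000 7.0000 11.0000 17.0000] v=[3.0000 -8.0000 -6.0000 8.0000]
Step 6: x=[5.0000 4.5000 10.0000 19.0000] v=[1.0000 -5.0000 -2.0000 4.0000]
Max displacement = 3.5000

Answer: 3.5000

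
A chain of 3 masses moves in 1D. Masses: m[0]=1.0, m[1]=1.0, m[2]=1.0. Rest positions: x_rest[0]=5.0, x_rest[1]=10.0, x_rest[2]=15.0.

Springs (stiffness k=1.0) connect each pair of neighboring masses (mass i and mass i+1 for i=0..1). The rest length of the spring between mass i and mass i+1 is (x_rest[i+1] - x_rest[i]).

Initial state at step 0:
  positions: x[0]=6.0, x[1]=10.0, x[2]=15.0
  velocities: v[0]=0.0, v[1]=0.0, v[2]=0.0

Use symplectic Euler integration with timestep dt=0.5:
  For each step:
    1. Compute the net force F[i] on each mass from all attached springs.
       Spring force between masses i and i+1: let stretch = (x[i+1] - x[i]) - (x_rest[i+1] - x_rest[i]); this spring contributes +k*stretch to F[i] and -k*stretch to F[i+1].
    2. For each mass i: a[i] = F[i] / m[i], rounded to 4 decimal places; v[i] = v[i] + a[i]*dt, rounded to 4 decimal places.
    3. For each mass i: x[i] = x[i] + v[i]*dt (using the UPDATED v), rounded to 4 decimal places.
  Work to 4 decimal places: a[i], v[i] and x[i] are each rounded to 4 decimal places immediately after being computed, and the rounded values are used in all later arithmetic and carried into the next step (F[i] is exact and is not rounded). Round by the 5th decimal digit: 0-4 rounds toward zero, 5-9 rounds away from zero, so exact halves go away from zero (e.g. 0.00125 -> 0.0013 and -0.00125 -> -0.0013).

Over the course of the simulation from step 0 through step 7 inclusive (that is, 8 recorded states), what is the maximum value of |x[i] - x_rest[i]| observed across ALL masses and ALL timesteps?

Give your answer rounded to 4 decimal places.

Step 0: x=[6.0000 10.0000 15.0000] v=[0.0000 0.0000 0.0000]
Step 1: x=[5.7500 10.2500 15.0000] v=[-0.5000 0.5000 0.0000]
Step 2: x=[5.3750 10.5625 15.0625] v=[-0.7500 0.6250 0.1250]
Step 3: x=[5.0469 10.7032 15.2500] v=[-0.6563 0.2813 0.3750]
Step 4: x=[4.8828 10.5665 15.5508] v=[-0.3282 -0.2735 0.6016]
Step 5: x=[4.8897 10.2549 15.8556] v=[0.0137 -0.6232 0.6095]
Step 6: x=[4.9879 10.0022 16.0102] v=[0.1963 -0.5055 0.3092]
Step 7: x=[5.0897 9.9979 15.9128] v=[0.2035 -0.0087 -0.1948]
Max displacement = 1.0102

Answer: 1.0102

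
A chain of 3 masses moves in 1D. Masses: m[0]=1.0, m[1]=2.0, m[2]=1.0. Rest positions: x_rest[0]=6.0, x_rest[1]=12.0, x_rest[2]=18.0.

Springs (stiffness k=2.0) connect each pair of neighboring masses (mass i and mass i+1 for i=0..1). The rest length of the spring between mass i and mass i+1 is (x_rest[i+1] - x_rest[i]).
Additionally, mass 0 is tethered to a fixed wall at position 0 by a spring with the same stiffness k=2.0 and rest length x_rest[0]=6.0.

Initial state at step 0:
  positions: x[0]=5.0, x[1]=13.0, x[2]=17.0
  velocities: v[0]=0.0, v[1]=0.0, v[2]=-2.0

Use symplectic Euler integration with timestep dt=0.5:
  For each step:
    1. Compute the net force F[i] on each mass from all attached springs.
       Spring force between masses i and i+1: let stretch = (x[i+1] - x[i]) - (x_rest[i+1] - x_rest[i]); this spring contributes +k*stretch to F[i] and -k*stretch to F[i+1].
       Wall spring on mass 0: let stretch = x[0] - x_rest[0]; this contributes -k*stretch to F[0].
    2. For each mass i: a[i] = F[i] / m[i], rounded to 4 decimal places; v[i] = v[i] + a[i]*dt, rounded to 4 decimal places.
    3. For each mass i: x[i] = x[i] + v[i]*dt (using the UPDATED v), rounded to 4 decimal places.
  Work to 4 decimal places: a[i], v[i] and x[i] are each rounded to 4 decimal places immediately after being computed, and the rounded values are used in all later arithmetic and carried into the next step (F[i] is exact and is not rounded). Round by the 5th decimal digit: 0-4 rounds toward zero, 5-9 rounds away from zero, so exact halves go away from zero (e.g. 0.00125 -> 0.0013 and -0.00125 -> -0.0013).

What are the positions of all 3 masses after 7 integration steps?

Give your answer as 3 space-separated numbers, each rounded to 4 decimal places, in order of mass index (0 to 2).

Step 0: x=[5.0000 13.0000 17.0000] v=[0.0000 0.0000 -2.0000]
Step 1: x=[6.5000 12.0000 17.0000] v=[3.0000 -2.0000 0.0000]
Step 2: x=[7.5000 10.8750 17.5000] v=[2.0000 -2.2500 1.0000]
Step 3: x=[6.4375 10.5625 17.6875] v=[-2.1250 -0.6250 0.3750]
Step 4: x=[4.2188 11.0000 17.3125] v=[-4.4375 0.8750 -0.7500]
Step 5: x=[3.2813 11.3204 16.7813] v=[-1.8751 0.6407 -1.0625]
Step 6: x=[4.7227 10.9962 16.5196] v=[2.8827 -0.6484 -0.5234]
Step 7: x=[6.9395 10.4845 16.4962] v=[4.4335 -1.0235 -0.0468]

Answer: 6.9395 10.4845 16.4962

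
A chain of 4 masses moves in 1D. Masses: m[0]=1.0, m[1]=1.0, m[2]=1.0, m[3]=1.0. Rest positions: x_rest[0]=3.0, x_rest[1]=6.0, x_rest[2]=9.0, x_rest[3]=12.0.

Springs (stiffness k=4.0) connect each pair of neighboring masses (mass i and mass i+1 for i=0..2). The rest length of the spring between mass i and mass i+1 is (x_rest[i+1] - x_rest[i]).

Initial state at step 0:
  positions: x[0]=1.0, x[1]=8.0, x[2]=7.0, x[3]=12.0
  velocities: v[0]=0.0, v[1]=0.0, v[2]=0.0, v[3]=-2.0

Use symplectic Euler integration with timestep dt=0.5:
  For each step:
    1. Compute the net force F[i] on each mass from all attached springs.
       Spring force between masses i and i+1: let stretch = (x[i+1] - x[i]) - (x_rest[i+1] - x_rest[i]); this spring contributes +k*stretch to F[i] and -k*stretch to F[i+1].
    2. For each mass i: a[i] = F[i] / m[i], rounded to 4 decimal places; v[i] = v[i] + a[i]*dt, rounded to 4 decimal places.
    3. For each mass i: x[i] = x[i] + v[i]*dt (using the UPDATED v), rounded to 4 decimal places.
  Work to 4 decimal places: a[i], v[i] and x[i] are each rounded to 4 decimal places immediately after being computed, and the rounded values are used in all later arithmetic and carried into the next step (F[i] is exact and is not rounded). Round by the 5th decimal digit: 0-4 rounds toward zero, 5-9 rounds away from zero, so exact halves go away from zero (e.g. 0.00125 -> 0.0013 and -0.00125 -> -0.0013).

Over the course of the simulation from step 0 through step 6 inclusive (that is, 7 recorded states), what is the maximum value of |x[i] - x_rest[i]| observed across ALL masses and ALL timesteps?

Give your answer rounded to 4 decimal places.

Step 0: x=[1.0000 8.0000 7.0000 12.0000] v=[0.0000 0.0000 0.0000 -2.0000]
Step 1: x=[5.0000 0.0000 13.0000 9.0000] v=[8.0000 -16.0000 12.0000 -6.0000]
Step 2: x=[1.0000 10.0000 2.0000 13.0000] v=[-8.0000 20.0000 -22.0000 8.0000]
Step 3: x=[3.0000 3.0000 10.0000 9.0000] v=[4.0000 -14.0000 16.0000 -8.0000]
Step 4: x=[2.0000 3.0000 10.0000 9.0000] v=[-2.0000 0.0000 0.0000 0.0000]
Step 5: x=[-1.0000 9.0000 2.0000 13.0000] v=[-6.0000 12.0000 -16.0000 8.0000]
Step 6: x=[3.0000 -2.0000 12.0000 9.0000] v=[8.0000 -22.0000 20.0000 -8.0000]
Max displacement = 8.0000

Answer: 8.0000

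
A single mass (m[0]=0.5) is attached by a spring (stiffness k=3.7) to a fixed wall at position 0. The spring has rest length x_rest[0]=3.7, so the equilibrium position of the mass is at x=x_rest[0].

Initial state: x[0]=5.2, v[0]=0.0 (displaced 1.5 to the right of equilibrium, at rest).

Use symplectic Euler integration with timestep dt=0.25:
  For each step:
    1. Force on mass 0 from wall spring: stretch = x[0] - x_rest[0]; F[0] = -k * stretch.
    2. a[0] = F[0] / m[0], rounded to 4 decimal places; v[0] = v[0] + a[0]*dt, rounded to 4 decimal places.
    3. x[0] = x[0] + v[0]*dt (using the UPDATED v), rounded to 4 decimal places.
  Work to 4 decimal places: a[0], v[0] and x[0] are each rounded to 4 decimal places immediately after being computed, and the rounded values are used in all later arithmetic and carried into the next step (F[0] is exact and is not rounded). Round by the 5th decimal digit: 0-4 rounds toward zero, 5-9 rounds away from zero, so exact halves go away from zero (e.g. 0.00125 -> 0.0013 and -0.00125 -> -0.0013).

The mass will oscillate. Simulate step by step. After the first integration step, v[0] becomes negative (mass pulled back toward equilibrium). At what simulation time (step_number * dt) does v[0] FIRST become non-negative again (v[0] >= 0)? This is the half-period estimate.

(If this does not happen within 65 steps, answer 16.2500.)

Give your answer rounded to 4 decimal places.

Step 0: x=[5.2000] v=[0.0000]
Step 1: x=[4.5063] v=[-2.7750]
Step 2: x=[3.4396] v=[-4.2667]
Step 3: x=[2.4934] v=[-3.7850]
Step 4: x=[2.1052] v=[-1.5528]
Step 5: x=[2.4546] v=[1.3976]
First v>=0 after going negative at step 5, time=1.2500

Answer: 1.2500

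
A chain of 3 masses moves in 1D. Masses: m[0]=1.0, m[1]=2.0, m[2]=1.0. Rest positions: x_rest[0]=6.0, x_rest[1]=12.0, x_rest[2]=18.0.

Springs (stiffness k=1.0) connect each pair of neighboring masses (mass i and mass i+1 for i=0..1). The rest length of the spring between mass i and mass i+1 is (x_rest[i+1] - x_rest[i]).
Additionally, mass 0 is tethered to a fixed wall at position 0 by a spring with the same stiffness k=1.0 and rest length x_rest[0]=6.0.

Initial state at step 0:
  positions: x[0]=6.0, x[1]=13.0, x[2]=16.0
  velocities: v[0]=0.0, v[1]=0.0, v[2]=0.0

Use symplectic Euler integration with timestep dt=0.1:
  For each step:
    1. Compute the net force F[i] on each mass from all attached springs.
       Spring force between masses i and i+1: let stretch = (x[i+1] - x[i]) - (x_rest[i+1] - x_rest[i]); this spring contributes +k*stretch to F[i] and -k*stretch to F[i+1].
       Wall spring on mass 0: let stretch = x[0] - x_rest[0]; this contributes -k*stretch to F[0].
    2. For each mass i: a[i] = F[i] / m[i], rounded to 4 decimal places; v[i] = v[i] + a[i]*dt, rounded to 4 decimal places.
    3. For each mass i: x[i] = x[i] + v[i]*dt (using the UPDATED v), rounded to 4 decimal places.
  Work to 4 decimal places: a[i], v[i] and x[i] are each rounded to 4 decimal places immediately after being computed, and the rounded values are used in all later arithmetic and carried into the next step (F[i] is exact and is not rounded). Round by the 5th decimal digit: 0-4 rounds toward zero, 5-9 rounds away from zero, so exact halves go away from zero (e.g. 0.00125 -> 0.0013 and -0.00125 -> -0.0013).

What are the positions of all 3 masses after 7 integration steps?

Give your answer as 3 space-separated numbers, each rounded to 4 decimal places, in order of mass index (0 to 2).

Step 0: x=[6.0000 13.0000 16.0000] v=[0.0000 0.0000 0.0000]
Step 1: x=[6.0100 12.9800 16.0300] v=[0.1000 -0.2000 0.3000]
Step 2: x=[6.0296 12.9404 16.0895] v=[0.1960 -0.3960 0.5950]
Step 3: x=[6.0580 12.8820 16.1775] v=[0.2841 -0.5841 0.8801]
Step 4: x=[6.0941 12.8060 16.2926] v=[0.3607 -0.7605 1.1506]
Step 5: x=[6.1364 12.7138 16.4328] v=[0.4225 -0.9218 1.4019]
Step 6: x=[6.1831 12.6073 16.5958] v=[0.4666 -1.0647 1.6300]
Step 7: x=[6.2322 12.4887 16.7789] v=[0.4907 -1.1865 1.8312]

Answer: 6.2322 12.4887 16.7789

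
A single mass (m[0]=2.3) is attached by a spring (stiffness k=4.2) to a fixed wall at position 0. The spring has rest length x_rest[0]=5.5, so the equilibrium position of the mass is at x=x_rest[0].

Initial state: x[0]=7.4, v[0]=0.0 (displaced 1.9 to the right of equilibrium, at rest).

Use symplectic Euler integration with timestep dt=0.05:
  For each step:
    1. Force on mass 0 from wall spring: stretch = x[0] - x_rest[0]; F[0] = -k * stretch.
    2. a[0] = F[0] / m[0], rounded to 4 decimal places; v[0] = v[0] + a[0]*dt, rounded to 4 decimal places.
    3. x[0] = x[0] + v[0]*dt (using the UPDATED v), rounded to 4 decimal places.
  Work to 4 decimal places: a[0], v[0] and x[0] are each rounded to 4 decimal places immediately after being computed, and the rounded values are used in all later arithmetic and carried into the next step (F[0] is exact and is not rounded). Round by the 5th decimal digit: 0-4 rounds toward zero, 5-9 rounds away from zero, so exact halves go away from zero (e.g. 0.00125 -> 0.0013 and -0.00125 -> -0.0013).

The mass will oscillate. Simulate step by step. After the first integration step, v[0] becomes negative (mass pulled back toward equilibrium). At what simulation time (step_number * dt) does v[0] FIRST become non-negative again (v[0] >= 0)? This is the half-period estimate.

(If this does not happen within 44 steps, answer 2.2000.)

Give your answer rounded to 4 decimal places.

Step 0: x=[7.4000] v=[0.0000]
Step 1: x=[7.3913] v=[-0.1735]
Step 2: x=[7.3740] v=[-0.3462]
Step 3: x=[7.3481] v=[-0.5173]
Step 4: x=[7.3138] v=[-0.6860]
Step 5: x=[7.2712] v=[-0.8516]
Step 6: x=[7.2205] v=[-1.0133]
Step 7: x=[7.1620] v=[-1.1704]
Step 8: x=[7.0959] v=[-1.3222]
Step 9: x=[7.0225] v=[-1.4679]
Step 10: x=[6.9422] v=[-1.6069]
Step 11: x=[6.8553] v=[-1.7386]
Step 12: x=[6.7622] v=[-1.8623]
Step 13: x=[6.6633] v=[-1.9775]
Step 14: x=[6.5591] v=[-2.0837]
Step 15: x=[6.4501] v=[-2.1804]
Step 16: x=[6.3367] v=[-2.2672]
Step 17: x=[6.2195] v=[-2.3436]
Step 18: x=[6.0990] v=[-2.4093]
Step 19: x=[5.9758] v=[-2.4640]
Step 20: x=[5.8504] v=[-2.5074]
Step 21: x=[5.7234] v=[-2.5394]
Step 22: x=[5.5954] v=[-2.5598]
Step 23: x=[5.4670] v=[-2.5685]
Step 24: x=[5.3387] v=[-2.5655]
Step 25: x=[5.2112] v=[-2.5508]
Step 26: x=[5.0850] v=[-2.5244]
Step 27: x=[4.9607] v=[-2.4865]
Step 28: x=[4.8388] v=[-2.4373]
Step 29: x=[4.7200] v=[-2.3769]
Step 30: x=[4.6047] v=[-2.3057]
Step 31: x=[4.4935] v=[-2.2240]
Step 32: x=[4.3869] v=[-2.1321]
Step 33: x=[4.2854] v=[-2.0305]
Step 34: x=[4.1894] v=[-1.9196]
Step 35: x=[4.0994] v=[-1.7999]
Step 36: x=[4.0158] v=[-1.6720]
Step 37: x=[3.9390] v=[-1.5365]
Step 38: x=[3.8693] v=[-1.3940]
Step 39: x=[3.8070] v=[-1.2451]
Step 40: x=[3.7525] v=[-1.0905]
Step 41: x=[3.7060] v=[-0.9309]
Step 42: x=[3.6676] v=[-0.7671]
Step 43: x=[3.6376] v=[-0.5998]
Step 44: x=[3.6161] v=[-0.4298]
v[0] did not become non-negative within 44 steps; using fallback time=2.2000

Answer: 2.2000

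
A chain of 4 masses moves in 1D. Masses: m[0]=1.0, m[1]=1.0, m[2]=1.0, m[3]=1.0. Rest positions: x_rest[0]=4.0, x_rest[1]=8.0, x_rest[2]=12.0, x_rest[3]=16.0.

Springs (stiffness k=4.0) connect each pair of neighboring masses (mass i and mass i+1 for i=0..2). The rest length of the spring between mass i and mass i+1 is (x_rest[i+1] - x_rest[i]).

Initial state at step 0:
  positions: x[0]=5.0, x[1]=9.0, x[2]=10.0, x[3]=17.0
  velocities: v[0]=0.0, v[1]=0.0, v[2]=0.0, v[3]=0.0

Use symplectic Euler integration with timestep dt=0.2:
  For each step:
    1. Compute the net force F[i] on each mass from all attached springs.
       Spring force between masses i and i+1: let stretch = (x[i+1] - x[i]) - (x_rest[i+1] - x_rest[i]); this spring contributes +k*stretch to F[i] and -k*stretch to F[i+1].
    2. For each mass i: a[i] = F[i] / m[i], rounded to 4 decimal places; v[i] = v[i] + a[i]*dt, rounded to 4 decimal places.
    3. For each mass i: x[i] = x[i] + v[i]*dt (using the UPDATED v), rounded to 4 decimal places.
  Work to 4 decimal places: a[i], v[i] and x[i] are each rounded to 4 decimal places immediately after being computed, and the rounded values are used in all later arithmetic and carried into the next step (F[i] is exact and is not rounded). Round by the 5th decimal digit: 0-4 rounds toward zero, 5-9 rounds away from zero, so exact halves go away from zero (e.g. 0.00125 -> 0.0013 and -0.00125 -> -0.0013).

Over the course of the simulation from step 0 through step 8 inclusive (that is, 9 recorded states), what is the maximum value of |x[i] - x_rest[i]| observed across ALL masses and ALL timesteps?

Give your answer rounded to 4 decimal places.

Step 0: x=[5.0000 9.0000 10.0000 17.0000] v=[0.0000 0.0000 0.0000 0.0000]
Step 1: x=[5.0000 8.5200 10.9600 16.5200] v=[0.0000 -2.4000 4.8000 -2.4000]
Step 2: x=[4.9232 7.8672 12.4192 15.7904] v=[-0.3840 -3.2640 7.2960 -3.6480]
Step 3: x=[4.6774 7.4717 13.6895 15.1614] v=[-1.2288 -1.9776 6.3514 -3.1450]
Step 4: x=[4.2387 7.6239 14.2004 14.9369] v=[-2.1934 0.7612 2.5547 -1.1225]
Step 5: x=[3.7017 8.2867 13.7769 15.2346] v=[-2.6852 3.3142 -2.1173 1.4883]
Step 6: x=[3.2583 9.0944 12.7082 15.9390] v=[-2.2172 4.0384 -5.3433 3.5221]
Step 7: x=[3.1086 9.5465 11.5783 16.7665] v=[-0.7483 2.2606 -5.6497 4.1375]
Step 8: x=[3.3490 9.2936 10.9534 17.4039] v=[1.2020 -1.2643 -3.1246 3.1869]
Max displacement = 2.2004

Answer: 2.2004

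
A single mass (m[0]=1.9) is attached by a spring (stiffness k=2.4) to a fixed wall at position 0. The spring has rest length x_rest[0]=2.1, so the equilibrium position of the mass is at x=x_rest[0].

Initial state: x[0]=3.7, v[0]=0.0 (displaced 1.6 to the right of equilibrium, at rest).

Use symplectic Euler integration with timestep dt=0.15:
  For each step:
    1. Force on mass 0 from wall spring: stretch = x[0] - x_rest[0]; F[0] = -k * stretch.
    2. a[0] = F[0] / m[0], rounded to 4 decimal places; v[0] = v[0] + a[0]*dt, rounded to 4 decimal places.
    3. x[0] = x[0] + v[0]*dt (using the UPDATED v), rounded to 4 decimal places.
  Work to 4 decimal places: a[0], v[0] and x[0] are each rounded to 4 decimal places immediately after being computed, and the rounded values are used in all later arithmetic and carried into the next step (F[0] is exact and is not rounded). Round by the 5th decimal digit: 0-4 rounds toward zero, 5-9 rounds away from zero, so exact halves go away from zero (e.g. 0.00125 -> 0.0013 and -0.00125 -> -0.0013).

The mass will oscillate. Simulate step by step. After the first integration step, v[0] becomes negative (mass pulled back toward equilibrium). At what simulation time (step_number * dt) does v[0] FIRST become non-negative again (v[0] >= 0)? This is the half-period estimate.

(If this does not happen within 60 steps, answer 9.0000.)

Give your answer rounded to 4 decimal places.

Answer: 2.8500

Derivation:
Step 0: x=[3.7000] v=[0.0000]
Step 1: x=[3.6545] v=[-0.3032]
Step 2: x=[3.5648] v=[-0.5977]
Step 3: x=[3.4335] v=[-0.8752]
Step 4: x=[3.2643] v=[-1.1279]
Step 5: x=[3.0620] v=[-1.3485]
Step 6: x=[2.8324] v=[-1.5308]
Step 7: x=[2.5820] v=[-1.6696]
Step 8: x=[2.3179] v=[-1.7609]
Step 9: x=[2.0476] v=[-1.8022]
Step 10: x=[1.7788] v=[-1.7923]
Step 11: x=[1.5191] v=[-1.7314]
Step 12: x=[1.2759] v=[-1.6213]
Step 13: x=[1.0561] v=[-1.4652]
Step 14: x=[0.8660] v=[-1.2674]
Step 15: x=[0.7110] v=[-1.0336]
Step 16: x=[0.5954] v=[-0.7704]
Step 17: x=[0.5226] v=[-0.4853]
Step 18: x=[0.4946] v=[-0.1864]
Step 19: x=[0.5123] v=[0.1178]
First v>=0 after going negative at step 19, time=2.8500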